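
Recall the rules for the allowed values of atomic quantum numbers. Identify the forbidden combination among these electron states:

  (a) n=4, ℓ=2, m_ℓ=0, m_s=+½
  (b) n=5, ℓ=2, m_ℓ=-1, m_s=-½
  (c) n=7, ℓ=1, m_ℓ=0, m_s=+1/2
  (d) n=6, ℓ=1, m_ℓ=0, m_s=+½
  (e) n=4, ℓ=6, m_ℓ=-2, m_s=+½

(e) has ℓ = 6 ≥ n = 4, violating 0 ≤ ℓ ≤ n−1.
The remaining sets (a), (b), (c), (d) satisfy all four rules.

(e)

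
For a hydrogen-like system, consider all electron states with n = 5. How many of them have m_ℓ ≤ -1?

20

The n = 5 shell has ℓ = 0 through 4; check each.
Orbitals with m_ℓ ≤ -1, by ℓ: ℓ=1 → 1; ℓ=2 → 2; ℓ=3 → 3; ℓ=4 → 4.
Orbitals: 1 + 2 + 3 + 4 = 10. Each orbital carries two spin states, so 10 × 2 = 20 states.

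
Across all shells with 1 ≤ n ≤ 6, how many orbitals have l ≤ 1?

21

Treat each shell separately and count matching orbitals:
n=1 → 1; n=2 → 4; n=3 → 4; n=4 → 4; n=5 → 4; n=6 → 4.
Total orbitals: 1 + 4 + 4 + 4 + 4 + 4 = 21.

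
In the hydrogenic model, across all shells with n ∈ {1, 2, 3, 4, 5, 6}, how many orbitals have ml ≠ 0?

Per-shell orbital counts meeting the constraint:
n=2 → 2; n=3 → 6; n=4 → 12; n=5 → 20; n=6 → 30.
Total orbitals: 2 + 6 + 12 + 20 + 30 = 70.

70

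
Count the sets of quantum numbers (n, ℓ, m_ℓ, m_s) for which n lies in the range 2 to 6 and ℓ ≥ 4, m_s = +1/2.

Treat each shell separately and count matching orbitals:
n=5 → 9; n=6 → 20.
Orbitals: 9 + 20 = 29. With m_s fixed to +1/2 there is one state per orbital, so 29 states.

29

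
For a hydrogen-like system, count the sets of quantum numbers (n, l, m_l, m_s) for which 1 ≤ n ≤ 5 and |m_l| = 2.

24

Per-shell orbital counts meeting the constraint:
n=3 → 2; n=4 → 4; n=5 → 6.
Orbitals: 2 + 4 + 6 = 12. Including both spin states (m_s = ±1/2) gives 2 × 12 = 24 states.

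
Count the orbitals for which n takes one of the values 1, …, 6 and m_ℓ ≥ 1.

35

Work shell by shell — for each n, count the (ℓ, m_ℓ) pairs that satisfy m_ℓ ≥ 1:
n=2 → 1; n=3 → 3; n=4 → 6; n=5 → 10; n=6 → 15.
Total orbitals: 1 + 3 + 6 + 10 + 15 = 35.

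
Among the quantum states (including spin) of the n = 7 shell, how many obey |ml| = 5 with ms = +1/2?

For n = 7, l ranges over 0 … 6.
Contributions: l=5 → 2; l=6 → 2.
Orbitals: 2 + 2 = 4. With ms fixed to a single value there is one state per orbital, giving 4 states.

4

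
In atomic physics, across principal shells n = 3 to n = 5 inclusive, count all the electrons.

Shell n has n² orbitals: 3²=9 + 4²=16 + 5²=25 = 50 orbitals.
Two spin states per orbital: 2 × 50 = 100 electrons.

100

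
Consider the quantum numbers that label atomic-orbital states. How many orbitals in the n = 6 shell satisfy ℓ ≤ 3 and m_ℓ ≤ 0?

10

The n = 6 shell has ℓ = 0 through 5; check each.
Contributions: ℓ=0 → 1; ℓ=1 → 2; ℓ=2 → 3; ℓ=3 → 4.
Total orbitals: 1 + 2 + 3 + 4 = 10.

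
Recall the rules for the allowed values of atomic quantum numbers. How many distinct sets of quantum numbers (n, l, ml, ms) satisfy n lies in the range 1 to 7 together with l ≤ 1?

Work shell by shell — for each n, count the (l, ml) pairs that satisfy l ≤ 1:
n=1 → 1; n=2 → 4; n=3 → 4; n=4 → 4; n=5 → 4; n=6 → 4; n=7 → 4.
Orbitals: 1 + 4 + 4 + 4 + 4 + 4 + 4 = 25. Including both spin states (ms = ±1/2) gives 2 × 25 = 50 states.

50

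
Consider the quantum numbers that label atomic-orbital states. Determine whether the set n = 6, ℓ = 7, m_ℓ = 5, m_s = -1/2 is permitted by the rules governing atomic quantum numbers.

No

The orbital quantum number must satisfy 0 ≤ ℓ ≤ n−1. With n = 6 the allowed ℓ values are 0, 1, 2, 3, 4, 5, so ℓ = 7 is out of range.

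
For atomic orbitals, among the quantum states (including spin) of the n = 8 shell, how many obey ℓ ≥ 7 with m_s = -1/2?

15

Go through ℓ = 0, …, 7 (the values permitted for n = 8).
Contributions: ℓ=7 → 15.
Orbitals: 15. With m_s fixed to a single value there is one state per orbital, giving 15 states.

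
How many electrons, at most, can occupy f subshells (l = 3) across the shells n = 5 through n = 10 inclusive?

An f subshell (l = 3) exists for every n ≥ 4, so shells n = 5, 6, 7, 8, 9, 10 each contribute one — 6 subshells.
Since each f subshell holds 2(2·3+1) = 14 electrons, the total is 6 × 14 = 84.

84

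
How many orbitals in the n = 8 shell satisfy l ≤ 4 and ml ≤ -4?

The (l, ml) pairs meeting l ≤ 4 and ml ≤ -4 give: l=4 → 1.
Total orbitals: 1.

1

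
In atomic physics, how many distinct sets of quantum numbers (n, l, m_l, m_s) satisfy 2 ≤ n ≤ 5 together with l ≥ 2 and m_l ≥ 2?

20

Work shell by shell — for each n, count the (l, m_l) pairs that satisfy l ≥ 2 and m_l ≥ 2:
n=3 → 1; n=4 → 3; n=5 → 6.
Orbitals: 1 + 3 + 6 = 10. Including both spin states (m_s = ±1/2) gives 2 × 10 = 20 states.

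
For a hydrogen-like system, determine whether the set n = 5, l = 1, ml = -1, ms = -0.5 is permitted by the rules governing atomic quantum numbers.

Allowed

n = 5 is a positive integer. l = 1 satisfies 0 ≤ l ≤ n−1 = 4. ml = -1 lies in the range −l … +l (here −1 … 1). ms = -1/2 is one of ±1/2.
All four constraints are satisfied.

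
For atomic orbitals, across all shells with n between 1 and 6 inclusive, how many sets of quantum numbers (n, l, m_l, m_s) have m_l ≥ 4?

8

Per-shell orbital counts meeting the constraint:
n=5 → 1; n=6 → 3.
Orbitals: 1 + 3 = 4. Including both spin states (m_s = ±1/2) gives 2 × 4 = 8 states.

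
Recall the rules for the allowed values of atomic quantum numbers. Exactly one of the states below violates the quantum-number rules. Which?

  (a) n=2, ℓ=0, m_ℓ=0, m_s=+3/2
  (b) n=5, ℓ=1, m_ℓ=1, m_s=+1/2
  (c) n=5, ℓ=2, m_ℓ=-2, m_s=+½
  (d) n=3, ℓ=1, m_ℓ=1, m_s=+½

(a) has m_s = +3/2, but an electron's spin must be ±1/2.
The remaining sets (b), (c), (d) satisfy all four rules.

(a)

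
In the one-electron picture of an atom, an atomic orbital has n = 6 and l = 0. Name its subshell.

6s

l = 0 corresponds to the letter 's', so the subshell is 6s.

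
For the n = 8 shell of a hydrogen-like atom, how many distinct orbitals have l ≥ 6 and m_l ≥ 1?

For n = 8, l ranges over 0 … 7.
Contributions: l=6 → 6; l=7 → 7.
Total orbitals: 6 + 7 = 13.

13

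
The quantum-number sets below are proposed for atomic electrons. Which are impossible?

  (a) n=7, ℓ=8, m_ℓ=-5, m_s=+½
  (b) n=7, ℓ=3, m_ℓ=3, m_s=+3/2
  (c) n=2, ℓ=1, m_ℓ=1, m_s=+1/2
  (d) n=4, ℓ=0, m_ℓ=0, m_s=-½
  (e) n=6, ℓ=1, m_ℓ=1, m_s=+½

(a) and (b)

(a) has ℓ = 8 ≥ n = 7, violating 0 ≤ ℓ ≤ n−1.
(b) has m_s = +3/2, but an electron's spin must be ±1/2.
The remaining sets (c), (d), (e) satisfy all four rules.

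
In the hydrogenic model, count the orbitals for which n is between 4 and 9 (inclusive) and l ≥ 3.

Count contributing orbitals for each principal shell:
n=4 → 7; n=5 → 16; n=6 → 27; n=7 → 40; n=8 → 55; n=9 → 72.
Total orbitals: 7 + 16 + 27 + 40 + 55 + 72 = 217.

217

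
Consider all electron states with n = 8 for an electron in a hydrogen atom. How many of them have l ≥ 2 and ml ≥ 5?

12

For n = 8, l ranges over 0 … 7.
Orbitals with l ≥ 2 and ml ≥ 5, by l: l=5 → 1; l=6 → 2; l=7 → 3.
Orbitals: 1 + 2 + 3 = 6. Each orbital carries two spin states, so 6 × 2 = 12 states.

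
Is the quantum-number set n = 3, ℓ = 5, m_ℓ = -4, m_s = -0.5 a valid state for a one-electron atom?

The orbital quantum number must satisfy 0 ≤ ℓ ≤ n−1. With n = 3 the allowed ℓ values are 0, 1, 2, so ℓ = 5 is out of range.

No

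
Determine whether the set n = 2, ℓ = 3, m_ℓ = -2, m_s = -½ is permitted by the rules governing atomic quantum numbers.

Not allowed

The orbital quantum number must satisfy 0 ≤ ℓ ≤ n−1. With n = 2 the allowed ℓ values are 0, 1, so ℓ = 3 is out of range.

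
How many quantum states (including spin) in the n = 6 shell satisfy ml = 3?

Contributions: l=3 → 1; l=4 → 1; l=5 → 1.
Orbitals: 1 + 1 + 1 = 3. Each orbital carries two spin states, so 3 × 2 = 6 states.

6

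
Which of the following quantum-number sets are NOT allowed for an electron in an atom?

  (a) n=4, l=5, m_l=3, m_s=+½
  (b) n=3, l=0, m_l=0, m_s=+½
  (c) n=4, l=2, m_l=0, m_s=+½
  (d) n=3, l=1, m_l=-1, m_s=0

(a) and (d)

(a) has l = 5 ≥ n = 4, violating 0 ≤ l ≤ n−1.
(d) has m_s = 0, but an electron's spin must be ±1/2.
The remaining sets (b), (c) satisfy all four rules.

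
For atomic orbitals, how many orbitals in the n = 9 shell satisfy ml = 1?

For n = 9, l ranges over 0 … 8.
Orbitals with ml = 1, by l: l=1 → 1; l=2 → 1; l=3 → 1; l=4 → 1; l=5 → 1; l=6 → 1; l=7 → 1; l=8 → 1.
Total orbitals: 1 + 1 + 1 + 1 + 1 + 1 + 1 + 1 = 8.

8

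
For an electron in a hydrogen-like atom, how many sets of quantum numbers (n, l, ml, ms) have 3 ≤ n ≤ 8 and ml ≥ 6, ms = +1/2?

Treat each shell separately and count matching orbitals:
n=7 → 1; n=8 → 3.
Orbitals: 1 + 3 = 4. With ms fixed to +1/2 there is one state per orbital, so 4 states.

4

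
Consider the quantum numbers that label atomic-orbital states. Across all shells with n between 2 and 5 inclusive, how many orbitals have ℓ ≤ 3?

45

Treat each shell separately and count matching orbitals:
n=2 → 4; n=3 → 9; n=4 → 16; n=5 → 16.
Total orbitals: 4 + 9 + 16 + 16 = 45.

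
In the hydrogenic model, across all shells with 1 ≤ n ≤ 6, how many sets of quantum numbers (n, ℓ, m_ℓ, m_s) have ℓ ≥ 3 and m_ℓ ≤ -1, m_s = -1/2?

22

Count contributing orbitals for each principal shell:
n=4 → 3; n=5 → 7; n=6 → 12.
Orbitals: 3 + 7 + 12 = 22. With m_s fixed to -1/2 there is one state per orbital, so 22 states.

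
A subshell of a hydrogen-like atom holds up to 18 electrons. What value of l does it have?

2(2l+1) = 18 ⇒ 2l+1 = 9 ⇒ l = 4.

l = 4 (g)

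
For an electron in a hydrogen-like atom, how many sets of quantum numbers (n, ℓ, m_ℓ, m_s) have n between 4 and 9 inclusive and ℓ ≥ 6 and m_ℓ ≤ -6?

20

Treat each shell separately and count matching orbitals:
n=7 → 1; n=8 → 3; n=9 → 6.
Orbitals: 1 + 3 + 6 = 10. Including both spin states (m_s = ±1/2) gives 2 × 10 = 20 states.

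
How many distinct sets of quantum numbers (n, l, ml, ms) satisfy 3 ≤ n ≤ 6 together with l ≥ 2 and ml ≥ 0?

80

Go shell by shell, enumerating (l, ml) with l ≥ 2 and ml ≥ 0:
n=3 → 3; n=4 → 7; n=5 → 12; n=6 → 18.
Orbitals: 3 + 7 + 12 + 18 = 40. Including both spin states (ms = ±1/2) gives 2 × 40 = 80 states.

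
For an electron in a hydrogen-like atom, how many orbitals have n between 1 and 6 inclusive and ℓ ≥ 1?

85

Work shell by shell — for each n, count the (ℓ, m_ℓ) pairs that satisfy ℓ ≥ 1:
n=2 → 3; n=3 → 8; n=4 → 15; n=5 → 24; n=6 → 35.
Total orbitals: 3 + 8 + 15 + 24 + 35 = 85.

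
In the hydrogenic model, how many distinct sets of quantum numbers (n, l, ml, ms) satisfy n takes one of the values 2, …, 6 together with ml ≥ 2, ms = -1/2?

Go shell by shell, enumerating (l, ml) with ml ≥ 2:
n=3 → 1; n=4 → 3; n=5 → 6; n=6 → 10.
Orbitals: 1 + 3 + 6 + 10 = 20. With ms fixed to -1/2 there is one state per orbital, so 20 states.

20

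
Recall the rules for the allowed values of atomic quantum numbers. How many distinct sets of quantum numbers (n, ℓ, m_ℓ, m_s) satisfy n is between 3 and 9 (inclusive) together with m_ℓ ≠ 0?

Work shell by shell — for each n, count the (ℓ, m_ℓ) pairs that satisfy m_ℓ ≠ 0:
n=3 → 6; n=4 → 12; n=5 → 20; n=6 → 30; n=7 → 42; n=8 → 56; n=9 → 72.
Orbitals: 6 + 12 + 20 + 30 + 42 + 56 + 72 = 238. Including both spin states (m_s = ±1/2) gives 2 × 238 = 476 states.

476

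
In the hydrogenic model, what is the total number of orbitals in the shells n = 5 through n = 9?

Shell n has n² orbitals: 5²=25 + 6²=36 + 7²=49 + 8²=64 + 9²=81 = 255 orbitals.

255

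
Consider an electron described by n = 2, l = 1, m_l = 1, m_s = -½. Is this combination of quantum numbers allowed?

Allowed

n = 2 is a positive integer. l = 1 satisfies 0 ≤ l ≤ n−1 = 1. m_l = 1 lies in the range −l … +l (here −1 … 1). m_s = -1/2 is one of ±1/2.
All four constraints are satisfied.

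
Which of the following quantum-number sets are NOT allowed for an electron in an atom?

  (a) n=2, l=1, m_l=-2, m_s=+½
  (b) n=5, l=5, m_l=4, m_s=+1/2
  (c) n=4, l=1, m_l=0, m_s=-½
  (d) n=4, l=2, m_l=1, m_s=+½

(a) has |m_l| = 2 > l = 1, violating −l ≤ m_l ≤ l.
(b) has l = 5 ≥ n = 5, violating 0 ≤ l ≤ n−1.
The remaining sets (c), (d) satisfy all four rules.

(a) and (b)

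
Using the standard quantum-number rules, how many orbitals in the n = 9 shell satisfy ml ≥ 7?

3

Orbitals with ml ≥ 7, by l: l=7 → 1; l=8 → 2.
Total orbitals: 1 + 2 = 3.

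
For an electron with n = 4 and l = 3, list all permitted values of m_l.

m_l takes every integer from −l to +l. With l = 3 that gives the 7 values -3, -2, -1, 0, 1, 2, 3.

-3, -2, -1, 0, 1, 2, 3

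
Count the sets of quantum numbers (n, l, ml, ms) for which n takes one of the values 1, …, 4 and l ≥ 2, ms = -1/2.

17

Per-shell orbital counts meeting the constraint:
n=3 → 5; n=4 → 12.
Orbitals: 5 + 12 = 17. With ms fixed to -1/2 there is one state per orbital, so 17 states.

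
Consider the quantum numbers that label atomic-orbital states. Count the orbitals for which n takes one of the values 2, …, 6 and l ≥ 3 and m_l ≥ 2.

16

Per-shell orbital counts meeting the constraint:
n=4 → 2; n=5 → 5; n=6 → 9.
Total orbitals: 2 + 5 + 9 = 16.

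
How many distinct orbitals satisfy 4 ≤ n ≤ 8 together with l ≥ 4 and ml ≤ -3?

Go shell by shell, enumerating (l, ml) with l ≥ 4 and ml ≤ -3:
n=5 → 2; n=6 → 5; n=7 → 9; n=8 → 14.
Total orbitals: 2 + 5 + 9 + 14 = 30.

30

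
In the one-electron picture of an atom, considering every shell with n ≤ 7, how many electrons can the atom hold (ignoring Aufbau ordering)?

280

Total orbitals = 1² + 2² + 3² + 4² + 5² + 6² + 7² = 140. Doubling for spin gives 280 electrons.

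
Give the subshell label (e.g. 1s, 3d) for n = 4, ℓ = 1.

ℓ = 1 corresponds to the letter 'p', so the subshell is 4p.

4p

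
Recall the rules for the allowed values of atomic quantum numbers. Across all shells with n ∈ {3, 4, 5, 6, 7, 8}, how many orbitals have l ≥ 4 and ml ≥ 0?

60

Treat each shell separately and count matching orbitals:
n=5 → 5; n=6 → 11; n=7 → 18; n=8 → 26.
Total orbitals: 5 + 11 + 18 + 26 = 60.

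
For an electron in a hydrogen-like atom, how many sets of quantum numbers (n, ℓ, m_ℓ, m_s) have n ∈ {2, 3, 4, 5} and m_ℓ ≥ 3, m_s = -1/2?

Treat each shell separately and count matching orbitals:
n=4 → 1; n=5 → 3.
Orbitals: 1 + 3 = 4. With m_s fixed to -1/2 there is one state per orbital, so 4 states.

4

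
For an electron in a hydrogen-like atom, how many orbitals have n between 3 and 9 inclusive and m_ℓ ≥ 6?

10

For each n in the range, tally the orbitals obeying m_ℓ ≥ 6:
n=7 → 1; n=8 → 3; n=9 → 6.
Total orbitals: 1 + 3 + 6 = 10.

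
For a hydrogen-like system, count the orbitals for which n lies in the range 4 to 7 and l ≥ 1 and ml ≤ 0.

70

Count contributing orbitals for each principal shell:
n=4 → 9; n=5 → 14; n=6 → 20; n=7 → 27.
Total orbitals: 9 + 14 + 20 + 27 = 70.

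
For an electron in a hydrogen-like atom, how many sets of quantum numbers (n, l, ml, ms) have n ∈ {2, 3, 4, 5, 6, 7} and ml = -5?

For each n in the range, tally the orbitals obeying ml = -5:
n=6 → 1; n=7 → 2.
Orbitals: 1 + 2 = 3. Including both spin states (ms = ±1/2) gives 2 × 3 = 6 states.

6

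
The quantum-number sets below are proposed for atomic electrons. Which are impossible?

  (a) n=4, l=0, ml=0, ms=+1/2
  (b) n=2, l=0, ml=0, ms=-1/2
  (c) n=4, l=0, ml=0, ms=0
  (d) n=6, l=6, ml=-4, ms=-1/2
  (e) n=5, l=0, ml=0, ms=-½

(c) has ms = 0, but an electron's spin must be ±1/2.
(d) has l = 6 ≥ n = 6, violating 0 ≤ l ≤ n−1.
The remaining sets (a), (b), (e) satisfy all four rules.

(c) and (d)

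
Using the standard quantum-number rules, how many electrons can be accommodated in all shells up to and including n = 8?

Total orbitals = 1² + 2² + 3² + 4² + 5² + 6² + 7² + 8² = 204. Doubling for spin gives 408 electrons.

408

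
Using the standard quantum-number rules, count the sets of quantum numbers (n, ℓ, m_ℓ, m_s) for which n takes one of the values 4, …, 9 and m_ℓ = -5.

Work shell by shell — for each n, count the (ℓ, m_ℓ) pairs that satisfy m_ℓ = -5:
n=6 → 1; n=7 → 2; n=8 → 3; n=9 → 4.
Orbitals: 1 + 2 + 3 + 4 = 10. Including both spin states (m_s = ±1/2) gives 2 × 10 = 20 states.

20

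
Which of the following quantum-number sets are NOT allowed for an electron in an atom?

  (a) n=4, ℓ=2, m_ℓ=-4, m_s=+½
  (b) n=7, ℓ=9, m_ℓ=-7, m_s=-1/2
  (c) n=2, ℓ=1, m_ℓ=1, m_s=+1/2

(a) and (b)

(a) has |m_ℓ| = 4 > ℓ = 2, violating −ℓ ≤ m_ℓ ≤ ℓ.
(b) has ℓ = 9 ≥ n = 7, violating 0 ≤ ℓ ≤ n−1.
The remaining set (c) satisfies all four rules.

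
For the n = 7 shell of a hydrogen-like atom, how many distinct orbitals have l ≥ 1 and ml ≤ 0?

For n = 7, l ranges over 0 … 6.
Orbitals with l ≥ 1 and ml ≤ 0, by l: l=1 → 2; l=2 → 3; l=3 → 4; l=4 → 5; l=5 → 6; l=6 → 7.
Total orbitals: 2 + 3 + 4 + 5 + 6 + 7 = 27.

27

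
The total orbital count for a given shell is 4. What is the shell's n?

n = 2

n² = 4 ⇒ n = 2.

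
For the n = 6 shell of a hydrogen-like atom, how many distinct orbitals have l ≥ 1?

35

The (l, m_l) pairs meeting l ≥ 1 give: l=1 → 3; l=2 → 5; l=3 → 7; l=4 → 9; l=5 → 11.
Total orbitals: 3 + 5 + 7 + 9 + 11 = 35.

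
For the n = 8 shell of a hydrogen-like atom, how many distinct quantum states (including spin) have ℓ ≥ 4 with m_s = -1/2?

48

Go through ℓ = 0, …, 7 (the values permitted for n = 8).
Contributions: ℓ=4 → 9; ℓ=5 → 11; ℓ=6 → 13; ℓ=7 → 15.
Orbitals: 9 + 11 + 13 + 15 = 48. With m_s fixed to a single value there is one state per orbital, giving 48 states.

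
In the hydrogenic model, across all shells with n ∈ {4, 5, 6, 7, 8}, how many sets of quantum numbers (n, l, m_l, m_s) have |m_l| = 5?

24

Count contributing orbitals for each principal shell:
n=6 → 2; n=7 → 4; n=8 → 6.
Orbitals: 2 + 4 + 6 = 12. Including both spin states (m_s = ±1/2) gives 2 × 12 = 24 states.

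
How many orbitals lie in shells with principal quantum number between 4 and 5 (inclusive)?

41

Shell n has n² orbitals: 4²=16 + 5²=25 = 41 orbitals.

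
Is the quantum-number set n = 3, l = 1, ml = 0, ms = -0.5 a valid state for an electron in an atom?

n = 3 is a positive integer. l = 1 satisfies 0 ≤ l ≤ n−1 = 2. ml = 0 lies in the range −l … +l (here −1 … 1). ms = -1/2 is one of ±1/2.
All four constraints are satisfied.

Allowed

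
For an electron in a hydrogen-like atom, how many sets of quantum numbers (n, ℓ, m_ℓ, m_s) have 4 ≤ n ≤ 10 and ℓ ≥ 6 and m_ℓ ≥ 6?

Count contributing orbitals for each principal shell:
n=7 → 1; n=8 → 3; n=9 → 6; n=10 → 10.
Orbitals: 1 + 3 + 6 + 10 = 20. Including both spin states (m_s = ±1/2) gives 2 × 20 = 40 states.

40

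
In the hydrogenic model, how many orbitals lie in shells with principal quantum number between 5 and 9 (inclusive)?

255

Shell n has n² orbitals: 5²=25 + 6²=36 + 7²=49 + 8²=64 + 9²=81 = 255 orbitals.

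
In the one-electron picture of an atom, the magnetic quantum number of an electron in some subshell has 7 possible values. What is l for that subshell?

ml ranges over 2l+1 integers, so 2l+1 = 7 ⇒ l = 3.

l = 3 (f)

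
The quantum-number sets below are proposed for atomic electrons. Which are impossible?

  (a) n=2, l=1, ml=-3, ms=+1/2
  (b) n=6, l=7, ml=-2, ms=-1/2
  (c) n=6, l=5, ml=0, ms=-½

(a) has |ml| = 3 > l = 1, violating −l ≤ ml ≤ l.
(b) has l = 7 ≥ n = 6, violating 0 ≤ l ≤ n−1.
The remaining set (c) satisfies all four rules.

(a) and (b)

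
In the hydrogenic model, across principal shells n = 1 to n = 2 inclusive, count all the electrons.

10

Shell n has n² orbitals: 1²=1 + 2²=4 = 5 orbitals.
Two spin states per orbital: 2 × 5 = 10 electrons.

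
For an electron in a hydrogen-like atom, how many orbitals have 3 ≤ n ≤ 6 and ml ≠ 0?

For each n in the range, tally the orbitals obeying ml ≠ 0:
n=3 → 6; n=4 → 12; n=5 → 20; n=6 → 30.
Total orbitals: 6 + 12 + 20 + 30 = 68.

68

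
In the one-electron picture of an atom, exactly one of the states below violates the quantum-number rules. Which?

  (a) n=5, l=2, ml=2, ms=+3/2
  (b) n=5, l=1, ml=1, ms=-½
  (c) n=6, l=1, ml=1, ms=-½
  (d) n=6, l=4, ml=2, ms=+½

(a)

(a) has ms = +3/2, but an electron's spin must be ±1/2.
The remaining sets (b), (c), (d) satisfy all four rules.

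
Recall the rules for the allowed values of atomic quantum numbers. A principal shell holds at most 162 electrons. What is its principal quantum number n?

2n² = 162 ⇒ n² = 81 ⇒ n = 9.

n = 9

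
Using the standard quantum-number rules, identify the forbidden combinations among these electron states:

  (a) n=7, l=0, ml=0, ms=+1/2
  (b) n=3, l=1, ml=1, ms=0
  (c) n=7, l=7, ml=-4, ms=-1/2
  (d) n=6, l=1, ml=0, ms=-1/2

(b) and (c)

(b) has ms = 0, but an electron's spin must be ±1/2.
(c) has l = 7 ≥ n = 7, violating 0 ≤ l ≤ n−1.
The remaining sets (a), (d) satisfy all four rules.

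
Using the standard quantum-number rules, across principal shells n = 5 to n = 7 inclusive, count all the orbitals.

Shell n has n² orbitals: 5²=25 + 6²=36 + 7²=49 = 110 orbitals.

110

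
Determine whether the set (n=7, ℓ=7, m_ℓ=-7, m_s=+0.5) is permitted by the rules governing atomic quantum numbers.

The orbital quantum number must satisfy 0 ≤ ℓ ≤ n−1. With n = 7 the allowed ℓ values are 0, 1, 2, 3, 4, 5, 6, so ℓ = 7 is out of range.

Invalid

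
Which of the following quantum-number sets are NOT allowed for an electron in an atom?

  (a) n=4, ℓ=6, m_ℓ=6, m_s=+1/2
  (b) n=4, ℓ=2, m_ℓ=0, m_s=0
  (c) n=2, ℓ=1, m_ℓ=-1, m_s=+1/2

(a) and (b)

(a) has ℓ = 6 ≥ n = 4, violating 0 ≤ ℓ ≤ n−1.
(b) has m_s = 0, but an electron's spin must be ±1/2.
The remaining set (c) satisfies all four rules.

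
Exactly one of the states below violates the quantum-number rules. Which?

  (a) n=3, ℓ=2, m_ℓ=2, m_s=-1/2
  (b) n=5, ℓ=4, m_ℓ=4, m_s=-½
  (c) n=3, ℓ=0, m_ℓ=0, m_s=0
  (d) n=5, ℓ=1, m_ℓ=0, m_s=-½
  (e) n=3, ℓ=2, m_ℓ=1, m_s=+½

(c) has m_s = 0, but an electron's spin must be ±1/2.
The remaining sets (a), (b), (d), (e) satisfy all four rules.

(c)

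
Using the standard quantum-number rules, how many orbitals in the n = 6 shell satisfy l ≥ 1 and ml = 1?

Go through l = 0, …, 5 (the values permitted for n = 6).
The (l, ml) pairs meeting l ≥ 1 and ml = 1 give: l=1 → 1; l=2 → 1; l=3 → 1; l=4 → 1; l=5 → 1.
Total orbitals: 1 + 1 + 1 + 1 + 1 = 5.

5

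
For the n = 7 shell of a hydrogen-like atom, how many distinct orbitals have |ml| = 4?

6

For n = 7, l ranges over 0 … 6.
Orbitals with |ml| = 4, by l: l=4 → 2; l=5 → 2; l=6 → 2.
Total orbitals: 2 + 2 + 2 = 6.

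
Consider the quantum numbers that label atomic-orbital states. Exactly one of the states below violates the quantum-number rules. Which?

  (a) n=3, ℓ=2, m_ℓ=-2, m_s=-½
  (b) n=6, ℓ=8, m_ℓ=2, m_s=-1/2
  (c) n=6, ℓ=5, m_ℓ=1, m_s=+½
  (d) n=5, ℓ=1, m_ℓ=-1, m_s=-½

(b) has ℓ = 8 ≥ n = 6, violating 0 ≤ ℓ ≤ n−1.
The remaining sets (a), (c), (d) satisfy all four rules.

(b)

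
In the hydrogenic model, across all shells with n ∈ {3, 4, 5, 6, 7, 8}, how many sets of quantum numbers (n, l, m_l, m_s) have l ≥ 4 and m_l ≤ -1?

100

For each n in the range, tally the orbitals obeying l ≥ 4 and m_l ≤ -1:
n=5 → 4; n=6 → 9; n=7 → 15; n=8 → 22.
Orbitals: 4 + 9 + 15 + 22 = 50. Including both spin states (m_s = ±1/2) gives 2 × 50 = 100 states.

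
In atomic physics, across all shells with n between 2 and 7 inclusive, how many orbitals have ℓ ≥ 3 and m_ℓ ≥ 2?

For each n in the range, tally the orbitals obeying ℓ ≥ 3 and m_ℓ ≥ 2:
n=4 → 2; n=5 → 5; n=6 → 9; n=7 → 14.
Total orbitals: 2 + 5 + 9 + 14 = 30.

30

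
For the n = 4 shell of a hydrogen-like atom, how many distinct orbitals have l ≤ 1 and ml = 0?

2

For n = 4, l ranges over 0 … 3.
Per l-value: l=0 → 1; l=1 → 1.
Total orbitals: 1 + 1 = 2.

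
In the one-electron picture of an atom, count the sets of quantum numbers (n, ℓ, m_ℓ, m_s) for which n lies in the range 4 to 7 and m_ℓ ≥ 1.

For each n in the range, tally the orbitals obeying m_ℓ ≥ 1:
n=4 → 6; n=5 → 10; n=6 → 15; n=7 → 21.
Orbitals: 6 + 10 + 15 + 21 = 52. Including both spin states (m_s = ±1/2) gives 2 × 52 = 104 states.

104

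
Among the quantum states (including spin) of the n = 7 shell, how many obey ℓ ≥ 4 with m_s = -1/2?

33

For n = 7, ℓ ranges over 0 … 6.
Orbitals with ℓ ≥ 4, by ℓ: ℓ=4 → 9; ℓ=5 → 11; ℓ=6 → 13.
Orbitals: 9 + 11 + 13 = 33. With m_s fixed to a single value there is one state per orbital, giving 33 states.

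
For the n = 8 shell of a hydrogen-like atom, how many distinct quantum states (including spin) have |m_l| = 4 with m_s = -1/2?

8

The n = 8 shell has l = 0 through 7; check each.
The (l, m_l) pairs meeting |m_l| = 4 give: l=4 → 2; l=5 → 2; l=6 → 2; l=7 → 2.
Orbitals: 2 + 2 + 2 + 2 = 8. With m_s fixed to a single value there is one state per orbital, giving 8 states.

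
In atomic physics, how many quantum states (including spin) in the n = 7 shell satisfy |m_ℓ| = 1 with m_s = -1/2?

With n = 7 the allowed ℓ are 0, 1, …, 6.
The (ℓ, m_ℓ) pairs meeting |m_ℓ| = 1 give: ℓ=1 → 2; ℓ=2 → 2; ℓ=3 → 2; ℓ=4 → 2; ℓ=5 → 2; ℓ=6 → 2.
Orbitals: 2 + 2 + 2 + 2 + 2 + 2 = 12. With m_s fixed to a single value there is one state per orbital, giving 12 states.

12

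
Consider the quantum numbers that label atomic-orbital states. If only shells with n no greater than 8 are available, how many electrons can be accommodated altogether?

408

Total orbitals = 1² + 2² + 3² + 4² + 5² + 6² + 7² + 8² = 204. Doubling for spin gives 408 electrons.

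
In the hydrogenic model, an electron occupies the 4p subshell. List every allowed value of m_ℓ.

The 4p subshell has ℓ = 1, and m_ℓ takes every integer from −ℓ to +ℓ. With ℓ = 1 that gives the 3 values -1, 0, 1.

-1, 0, 1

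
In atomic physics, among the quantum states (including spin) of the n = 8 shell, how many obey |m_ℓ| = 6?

8

For n = 8, ℓ ranges over 0 … 7.
Contributions: ℓ=6 → 2; ℓ=7 → 2.
Orbitals: 2 + 2 = 4. Each orbital carries two spin states, so 4 × 2 = 8 states.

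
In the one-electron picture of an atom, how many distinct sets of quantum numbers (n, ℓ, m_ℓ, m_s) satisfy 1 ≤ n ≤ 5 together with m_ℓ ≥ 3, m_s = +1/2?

For each n in the range, tally the orbitals obeying m_ℓ ≥ 3:
n=4 → 1; n=5 → 3.
Orbitals: 1 + 3 = 4. With m_s fixed to +1/2 there is one state per orbital, so 4 states.

4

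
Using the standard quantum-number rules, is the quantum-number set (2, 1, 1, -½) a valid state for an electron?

n = 2 is a positive integer. ℓ = 1 satisfies 0 ≤ ℓ ≤ n−1 = 1. m_ℓ = 1 lies in the range −ℓ … +ℓ (here −1 … 1). m_s = -1/2 is one of ±1/2.
All four constraints are satisfied.

Allowed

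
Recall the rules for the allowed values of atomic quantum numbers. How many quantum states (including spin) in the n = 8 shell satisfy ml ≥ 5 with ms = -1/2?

For n = 8, l ranges over 0 … 7.
Per l-value: l=5 → 1; l=6 → 2; l=7 → 3.
Orbitals: 1 + 2 + 3 = 6. With ms fixed to a single value there is one state per orbital, giving 6 states.

6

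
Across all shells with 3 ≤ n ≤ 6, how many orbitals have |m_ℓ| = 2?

Go shell by shell, enumerating (ℓ, m_ℓ) with |m_ℓ| = 2:
n=3 → 2; n=4 → 4; n=5 → 6; n=6 → 8.
Total orbitals: 2 + 4 + 6 + 8 = 20.

20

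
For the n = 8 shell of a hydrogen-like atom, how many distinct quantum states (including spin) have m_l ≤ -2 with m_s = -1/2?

Go through l = 0, …, 7 (the values permitted for n = 8).
Contributions: l=2 → 1; l=3 → 2; l=4 → 3; l=5 → 4; l=6 → 5; l=7 → 6.
Orbitals: 1 + 2 + 3 + 4 + 5 + 6 = 21. With m_s fixed to a single value there is one state per orbital, giving 21 states.

21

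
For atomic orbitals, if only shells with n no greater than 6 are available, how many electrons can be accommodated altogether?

Total orbitals = 1² + 2² + 3² + 4² + 5² + 6² = 91. Doubling for spin gives 182 electrons.

182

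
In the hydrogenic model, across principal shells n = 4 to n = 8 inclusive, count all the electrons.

380

Shell n has n² orbitals: 4²=16 + 5²=25 + 6²=36 + 7²=49 + 8²=64 = 190 orbitals.
Two spin states per orbital: 2 × 190 = 380 electrons.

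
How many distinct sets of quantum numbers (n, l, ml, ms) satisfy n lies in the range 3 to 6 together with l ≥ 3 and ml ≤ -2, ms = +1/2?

Per-shell orbital counts meeting the constraint:
n=4 → 2; n=5 → 5; n=6 → 9.
Orbitals: 2 + 5 + 9 = 16. With ms fixed to +1/2 there is one state per orbital, so 16 states.

16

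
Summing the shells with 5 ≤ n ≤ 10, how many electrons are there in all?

710

Shell n has n² orbitals: 5²=25 + 6²=36 + 7²=49 + 8²=64 + 9²=81 + 10²=100 = 355 orbitals.
Two spin states per orbital: 2 × 355 = 710 electrons.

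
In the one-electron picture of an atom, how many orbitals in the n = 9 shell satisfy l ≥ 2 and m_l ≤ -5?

For n = 9, l ranges over 0 … 8.
Contributions: l=5 → 1; l=6 → 2; l=7 → 3; l=8 → 4.
Total orbitals: 1 + 2 + 3 + 4 = 10.

10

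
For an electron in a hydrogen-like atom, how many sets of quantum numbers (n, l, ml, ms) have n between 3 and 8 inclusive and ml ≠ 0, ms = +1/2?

Count contributing orbitals for each principal shell:
n=3 → 6; n=4 → 12; n=5 → 20; n=6 → 30; n=7 → 42; n=8 → 56.
Orbitals: 6 + 12 + 20 + 30 + 42 + 56 = 166. With ms fixed to +1/2 there is one state per orbital, so 166 states.

166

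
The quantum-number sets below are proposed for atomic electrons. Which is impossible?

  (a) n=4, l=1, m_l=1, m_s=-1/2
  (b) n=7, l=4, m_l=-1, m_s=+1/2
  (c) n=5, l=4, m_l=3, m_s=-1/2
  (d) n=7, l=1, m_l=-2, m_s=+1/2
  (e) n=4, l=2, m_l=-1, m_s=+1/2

(d)

(d) has |m_l| = 2 > l = 1, violating −l ≤ m_l ≤ l.
The remaining sets (a), (b), (c), (e) satisfy all four rules.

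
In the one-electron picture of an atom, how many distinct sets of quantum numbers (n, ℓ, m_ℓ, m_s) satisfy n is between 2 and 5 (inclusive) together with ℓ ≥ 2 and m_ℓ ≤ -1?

32

Count contributing orbitals for each principal shell:
n=3 → 2; n=4 → 5; n=5 → 9.
Orbitals: 2 + 5 + 9 = 16. Including both spin states (m_s = ±1/2) gives 2 × 16 = 32 states.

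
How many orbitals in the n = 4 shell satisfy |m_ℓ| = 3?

For n = 4, ℓ ranges over 0 … 3.
Per ℓ-value: ℓ=3 → 2.
Total orbitals: 2.

2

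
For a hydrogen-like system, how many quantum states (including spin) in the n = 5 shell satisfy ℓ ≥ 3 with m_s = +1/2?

16

With n = 5 the allowed ℓ are 0, 1, …, 4.
The (ℓ, m_ℓ) pairs meeting ℓ ≥ 3 give: ℓ=3 → 7; ℓ=4 → 9.
Orbitals: 7 + 9 = 16. With m_s fixed to a single value there is one state per orbital, giving 16 states.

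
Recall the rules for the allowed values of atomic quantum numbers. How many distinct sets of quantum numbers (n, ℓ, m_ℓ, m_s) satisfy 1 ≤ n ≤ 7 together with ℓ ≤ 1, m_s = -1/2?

Work shell by shell — for each n, count the (ℓ, m_ℓ) pairs that satisfy ℓ ≤ 1:
n=1 → 1; n=2 → 4; n=3 → 4; n=4 → 4; n=5 → 4; n=6 → 4; n=7 → 4.
Orbitals: 1 + 4 + 4 + 4 + 4 + 4 + 4 = 25. With m_s fixed to -1/2 there is one state per orbital, so 25 states.

25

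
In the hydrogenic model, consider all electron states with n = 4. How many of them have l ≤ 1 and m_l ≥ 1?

2

The n = 4 shell has l = 0 through 3; check each.
Orbitals with l ≤ 1 and m_l ≥ 1, by l: l=1 → 1.
Orbitals: 1. Each orbital carries two spin states, so 1 × 2 = 2 states.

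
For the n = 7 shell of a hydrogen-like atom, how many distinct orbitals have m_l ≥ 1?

The (l, m_l) pairs meeting m_l ≥ 1 give: l=1 → 1; l=2 → 2; l=3 → 3; l=4 → 4; l=5 → 5; l=6 → 6.
Total orbitals: 1 + 2 + 3 + 4 + 5 + 6 = 21.

21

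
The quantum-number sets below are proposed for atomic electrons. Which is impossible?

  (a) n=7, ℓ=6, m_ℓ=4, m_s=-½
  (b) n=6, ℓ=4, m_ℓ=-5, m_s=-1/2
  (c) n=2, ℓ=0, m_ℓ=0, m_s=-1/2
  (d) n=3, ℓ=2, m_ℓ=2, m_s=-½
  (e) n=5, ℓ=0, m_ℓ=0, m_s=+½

(b)

(b) has |m_ℓ| = 5 > ℓ = 4, violating −ℓ ≤ m_ℓ ≤ ℓ.
The remaining sets (a), (c), (d), (e) satisfy all four rules.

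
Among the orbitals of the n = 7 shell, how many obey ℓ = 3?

Per ℓ-value: ℓ=3 → 7.
Total orbitals: 7.

7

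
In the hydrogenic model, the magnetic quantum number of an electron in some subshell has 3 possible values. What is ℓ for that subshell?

ℓ = 1

m_ℓ ranges over 2ℓ+1 integers, so 2ℓ+1 = 3 ⇒ ℓ = 1.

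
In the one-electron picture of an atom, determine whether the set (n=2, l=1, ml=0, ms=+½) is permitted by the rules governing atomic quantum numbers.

Allowed

n = 2 is a positive integer. l = 1 satisfies 0 ≤ l ≤ n−1 = 1. ml = 0 lies in the range −l … +l (here −1 … 1). ms = +1/2 is one of ±1/2.
All four constraints are satisfied.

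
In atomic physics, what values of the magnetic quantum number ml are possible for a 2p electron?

The 2p subshell has l = 1, and ml takes every integer from −l to +l. With l = 1 that gives the 3 values -1, 0, 1.

-1, 0, 1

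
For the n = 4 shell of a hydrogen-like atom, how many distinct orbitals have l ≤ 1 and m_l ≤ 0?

Go through l = 0, …, 3 (the values permitted for n = 4).
The (l, m_l) pairs meeting l ≤ 1 and m_l ≤ 0 give: l=0 → 1; l=1 → 2.
Total orbitals: 1 + 2 = 3.

3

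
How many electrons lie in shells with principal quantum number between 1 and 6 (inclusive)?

182

Shell n has n² orbitals: 1²=1 + 2²=4 + 3²=9 + 4²=16 + 5²=25 + 6²=36 = 91 orbitals.
Two spin states per orbital: 2 × 91 = 182 electrons.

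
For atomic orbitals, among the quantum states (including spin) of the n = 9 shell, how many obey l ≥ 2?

Go through l = 0, …, 8 (the values permitted for n = 9).
Contributions: l=2 → 5; l=3 → 7; l=4 → 9; l=5 → 11; l=6 → 13; l=7 → 15; l=8 → 17.
Orbitals: 5 + 7 + 9 + 11 + 13 + 15 + 17 = 77. Each orbital carries two spin states, so 77 × 2 = 154 states.

154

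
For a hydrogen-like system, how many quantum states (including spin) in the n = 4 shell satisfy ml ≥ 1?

The (l, ml) pairs meeting ml ≥ 1 give: l=1 → 1; l=2 → 2; l=3 → 3.
Orbitals: 1 + 2 + 3 = 6. Each orbital carries two spin states, so 6 × 2 = 12 states.

12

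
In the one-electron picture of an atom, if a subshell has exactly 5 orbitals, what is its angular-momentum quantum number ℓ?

ℓ = 2

2ℓ+1 = 5 gives ℓ = 2.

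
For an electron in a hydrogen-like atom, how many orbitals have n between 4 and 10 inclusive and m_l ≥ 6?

For each n in the range, tally the orbitals obeying m_l ≥ 6:
n=7 → 1; n=8 → 3; n=9 → 6; n=10 → 10.
Total orbitals: 1 + 3 + 6 + 10 = 20.

20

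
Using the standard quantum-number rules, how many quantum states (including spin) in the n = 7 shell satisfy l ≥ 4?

66

With n = 7 the allowed l are 0, 1, …, 6.
Orbitals with l ≥ 4, by l: l=4 → 9; l=5 → 11; l=6 → 13.
Orbitals: 9 + 11 + 13 = 33. Each orbital carries two spin states, so 33 × 2 = 66 states.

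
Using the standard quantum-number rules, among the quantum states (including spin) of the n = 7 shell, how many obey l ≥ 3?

For n = 7, l ranges over 0 … 6.
Per l-value: l=3 → 7; l=4 → 9; l=5 → 11; l=6 → 13.
Orbitals: 7 + 9 + 11 + 13 = 40. Each orbital carries two spin states, so 40 × 2 = 80 states.

80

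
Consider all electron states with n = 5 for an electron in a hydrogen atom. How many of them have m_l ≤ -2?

For n = 5, l ranges over 0 … 4.
Per l-value: l=2 → 1; l=3 → 2; l=4 → 3.
Orbitals: 1 + 2 + 3 = 6. Each orbital carries two spin states, so 6 × 2 = 12 states.

12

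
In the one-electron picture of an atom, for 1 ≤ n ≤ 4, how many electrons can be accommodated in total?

60

Total orbitals = 1² + 2² + 3² + 4² = 30. Doubling for spin gives 60 electrons.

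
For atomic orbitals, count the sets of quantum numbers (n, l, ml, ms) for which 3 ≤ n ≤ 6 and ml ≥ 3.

20

For each n in the range, tally the orbitals obeying ml ≥ 3:
n=4 → 1; n=5 → 3; n=6 → 6.
Orbitals: 1 + 3 + 6 = 10. Including both spin states (ms = ±1/2) gives 2 × 10 = 20 states.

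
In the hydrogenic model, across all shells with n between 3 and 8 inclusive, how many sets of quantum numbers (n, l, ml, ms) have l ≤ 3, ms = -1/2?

Per-shell orbital counts meeting the constraint:
n=3 → 9; n=4 → 16; n=5 → 16; n=6 → 16; n=7 → 16; n=8 → 16.
Orbitals: 9 + 16 + 16 + 16 + 16 + 16 = 89. With ms fixed to -1/2 there is one state per orbital, so 89 states.

89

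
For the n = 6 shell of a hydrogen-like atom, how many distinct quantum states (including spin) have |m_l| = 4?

Go through l = 0, …, 5 (the values permitted for n = 6).
The (l, m_l) pairs meeting |m_l| = 4 give: l=4 → 2; l=5 → 2.
Orbitals: 2 + 2 = 4. Each orbital carries two spin states, so 4 × 2 = 8 states.

8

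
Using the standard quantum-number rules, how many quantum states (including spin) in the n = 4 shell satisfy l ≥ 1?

30

With n = 4 the allowed l are 0, 1, …, 3.
The (l, ml) pairs meeting l ≥ 1 give: l=1 → 3; l=2 → 5; l=3 → 7.
Orbitals: 3 + 5 + 7 = 15. Each orbital carries two spin states, so 15 × 2 = 30 states.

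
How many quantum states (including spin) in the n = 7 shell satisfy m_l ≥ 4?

Contributions: l=4 → 1; l=5 → 2; l=6 → 3.
Orbitals: 1 + 2 + 3 = 6. Each orbital carries two spin states, so 6 × 2 = 12 states.

12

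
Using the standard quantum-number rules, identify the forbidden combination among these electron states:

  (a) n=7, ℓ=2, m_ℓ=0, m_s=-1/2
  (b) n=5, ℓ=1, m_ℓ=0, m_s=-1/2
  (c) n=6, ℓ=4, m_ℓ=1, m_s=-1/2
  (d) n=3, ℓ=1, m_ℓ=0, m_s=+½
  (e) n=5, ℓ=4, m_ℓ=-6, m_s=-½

(e)

(e) has |m_ℓ| = 6 > ℓ = 4, violating −ℓ ≤ m_ℓ ≤ ℓ.
The remaining sets (a), (b), (c), (d) satisfy all four rules.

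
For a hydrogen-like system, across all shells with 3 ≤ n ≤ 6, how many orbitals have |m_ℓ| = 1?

Go shell by shell, enumerating (ℓ, m_ℓ) with |m_ℓ| = 1:
n=3 → 4; n=4 → 6; n=5 → 8; n=6 → 10.
Total orbitals: 4 + 6 + 8 + 10 = 28.

28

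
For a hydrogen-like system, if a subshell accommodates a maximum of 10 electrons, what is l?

l = 2 (d)

2(2l+1) = 10 ⇒ 2l+1 = 5 ⇒ l = 2.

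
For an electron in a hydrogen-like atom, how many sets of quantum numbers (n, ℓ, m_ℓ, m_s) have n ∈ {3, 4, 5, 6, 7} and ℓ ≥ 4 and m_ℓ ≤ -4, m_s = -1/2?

Go shell by shell, enumerating (ℓ, m_ℓ) with ℓ ≥ 4 and m_ℓ ≤ -4:
n=5 → 1; n=6 → 3; n=7 → 6.
Orbitals: 1 + 3 + 6 = 10. With m_s fixed to -1/2 there is one state per orbital, so 10 states.

10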